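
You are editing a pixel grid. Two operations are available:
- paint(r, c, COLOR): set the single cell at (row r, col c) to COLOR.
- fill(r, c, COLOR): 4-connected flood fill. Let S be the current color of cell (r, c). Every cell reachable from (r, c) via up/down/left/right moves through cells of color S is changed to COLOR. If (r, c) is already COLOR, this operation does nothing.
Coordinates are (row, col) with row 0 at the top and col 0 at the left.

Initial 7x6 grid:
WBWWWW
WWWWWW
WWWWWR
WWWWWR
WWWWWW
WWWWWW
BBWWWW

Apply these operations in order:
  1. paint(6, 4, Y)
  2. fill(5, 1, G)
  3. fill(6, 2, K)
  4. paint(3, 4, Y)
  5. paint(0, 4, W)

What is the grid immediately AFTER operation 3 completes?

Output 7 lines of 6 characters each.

After op 1 paint(6,4,Y):
WBWWWW
WWWWWW
WWWWWR
WWWWWR
WWWWWW
WWWWWW
BBWWYW
After op 2 fill(5,1,G) [36 cells changed]:
GBGGGG
GGGGGG
GGGGGR
GGGGGR
GGGGGG
GGGGGG
BBGGYG
After op 3 fill(6,2,K) [36 cells changed]:
KBKKKK
KKKKKK
KKKKKR
KKKKKR
KKKKKK
KKKKKK
BBKKYK

Answer: KBKKKK
KKKKKK
KKKKKR
KKKKKR
KKKKKK
KKKKKK
BBKKYK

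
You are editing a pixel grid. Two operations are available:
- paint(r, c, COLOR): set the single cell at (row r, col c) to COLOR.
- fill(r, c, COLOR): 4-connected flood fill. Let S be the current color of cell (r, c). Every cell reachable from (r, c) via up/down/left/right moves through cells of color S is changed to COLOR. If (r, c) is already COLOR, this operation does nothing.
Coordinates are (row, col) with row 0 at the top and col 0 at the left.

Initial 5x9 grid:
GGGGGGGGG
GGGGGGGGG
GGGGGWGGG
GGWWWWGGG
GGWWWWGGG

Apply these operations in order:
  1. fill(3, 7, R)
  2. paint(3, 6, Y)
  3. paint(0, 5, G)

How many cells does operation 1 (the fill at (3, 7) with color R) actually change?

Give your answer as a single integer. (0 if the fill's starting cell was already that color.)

After op 1 fill(3,7,R) [36 cells changed]:
RRRRRRRRR
RRRRRRRRR
RRRRRWRRR
RRWWWWRRR
RRWWWWRRR

Answer: 36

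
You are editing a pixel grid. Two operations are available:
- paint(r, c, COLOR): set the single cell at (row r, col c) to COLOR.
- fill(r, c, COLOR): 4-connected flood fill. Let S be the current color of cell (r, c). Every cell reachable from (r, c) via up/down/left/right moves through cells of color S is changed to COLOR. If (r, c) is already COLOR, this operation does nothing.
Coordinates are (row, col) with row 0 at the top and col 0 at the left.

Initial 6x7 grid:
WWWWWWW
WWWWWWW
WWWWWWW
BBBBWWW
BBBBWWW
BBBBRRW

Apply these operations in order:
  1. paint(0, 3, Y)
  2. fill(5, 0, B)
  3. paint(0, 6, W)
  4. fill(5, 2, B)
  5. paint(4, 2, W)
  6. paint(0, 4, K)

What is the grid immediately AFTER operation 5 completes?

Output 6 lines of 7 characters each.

Answer: WWWYWWW
WWWWWWW
WWWWWWW
BBBBWWW
BBWBWWW
BBBBRRW

Derivation:
After op 1 paint(0,3,Y):
WWWYWWW
WWWWWWW
WWWWWWW
BBBBWWW
BBBBWWW
BBBBRRW
After op 2 fill(5,0,B) [0 cells changed]:
WWWYWWW
WWWWWWW
WWWWWWW
BBBBWWW
BBBBWWW
BBBBRRW
After op 3 paint(0,6,W):
WWWYWWW
WWWWWWW
WWWWWWW
BBBBWWW
BBBBWWW
BBBBRRW
After op 4 fill(5,2,B) [0 cells changed]:
WWWYWWW
WWWWWWW
WWWWWWW
BBBBWWW
BBBBWWW
BBBBRRW
After op 5 paint(4,2,W):
WWWYWWW
WWWWWWW
WWWWWWW
BBBBWWW
BBWBWWW
BBBBRRW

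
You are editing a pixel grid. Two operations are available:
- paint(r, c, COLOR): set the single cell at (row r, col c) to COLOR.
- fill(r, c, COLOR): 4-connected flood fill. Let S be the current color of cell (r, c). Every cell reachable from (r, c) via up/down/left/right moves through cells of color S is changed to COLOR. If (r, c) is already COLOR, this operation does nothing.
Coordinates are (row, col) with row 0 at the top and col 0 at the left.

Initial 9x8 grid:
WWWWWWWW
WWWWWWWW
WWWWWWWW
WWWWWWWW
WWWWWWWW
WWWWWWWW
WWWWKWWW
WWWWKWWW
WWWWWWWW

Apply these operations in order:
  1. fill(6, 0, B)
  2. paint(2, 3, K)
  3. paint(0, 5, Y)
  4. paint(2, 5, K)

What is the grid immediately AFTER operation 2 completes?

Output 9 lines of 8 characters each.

Answer: BBBBBBBB
BBBBBBBB
BBBKBBBB
BBBBBBBB
BBBBBBBB
BBBBBBBB
BBBBKBBB
BBBBKBBB
BBBBBBBB

Derivation:
After op 1 fill(6,0,B) [70 cells changed]:
BBBBBBBB
BBBBBBBB
BBBBBBBB
BBBBBBBB
BBBBBBBB
BBBBBBBB
BBBBKBBB
BBBBKBBB
BBBBBBBB
After op 2 paint(2,3,K):
BBBBBBBB
BBBBBBBB
BBBKBBBB
BBBBBBBB
BBBBBBBB
BBBBBBBB
BBBBKBBB
BBBBKBBB
BBBBBBBB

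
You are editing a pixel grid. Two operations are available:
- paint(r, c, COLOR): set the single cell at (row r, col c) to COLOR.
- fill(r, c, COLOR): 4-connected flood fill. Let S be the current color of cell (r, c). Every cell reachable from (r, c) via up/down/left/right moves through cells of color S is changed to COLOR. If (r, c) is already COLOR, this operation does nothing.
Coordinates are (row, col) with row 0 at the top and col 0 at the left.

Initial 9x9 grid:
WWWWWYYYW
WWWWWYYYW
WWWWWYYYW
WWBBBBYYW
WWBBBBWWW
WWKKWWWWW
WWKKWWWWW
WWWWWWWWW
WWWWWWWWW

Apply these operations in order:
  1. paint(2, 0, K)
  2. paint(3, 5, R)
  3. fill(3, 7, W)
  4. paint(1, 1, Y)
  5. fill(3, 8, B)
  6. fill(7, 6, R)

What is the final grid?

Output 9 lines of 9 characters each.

Answer: RRRRRRRRR
RYRRRRRRR
KRRRRRRRR
RRRRRRRRR
RRRRRRRRR
RRKKRRRRR
RRKKRRRRR
RRRRRRRRR
RRRRRRRRR

Derivation:
After op 1 paint(2,0,K):
WWWWWYYYW
WWWWWYYYW
KWWWWYYYW
WWBBBBYYW
WWBBBBWWW
WWKKWWWWW
WWKKWWWWW
WWWWWWWWW
WWWWWWWWW
After op 2 paint(3,5,R):
WWWWWYYYW
WWWWWYYYW
KWWWWYYYW
WWBBBRYYW
WWBBBBWWW
WWKKWWWWW
WWKKWWWWW
WWWWWWWWW
WWWWWWWWW
After op 3 fill(3,7,W) [11 cells changed]:
WWWWWWWWW
WWWWWWWWW
KWWWWWWWW
WWBBBRWWW
WWBBBBWWW
WWKKWWWWW
WWKKWWWWW
WWWWWWWWW
WWWWWWWWW
After op 4 paint(1,1,Y):
WWWWWWWWW
WYWWWWWWW
KWWWWWWWW
WWBBBRWWW
WWBBBBWWW
WWKKWWWWW
WWKKWWWWW
WWWWWWWWW
WWWWWWWWW
After op 5 fill(3,8,B) [67 cells changed]:
BBBBBBBBB
BYBBBBBBB
KBBBBBBBB
BBBBBRBBB
BBBBBBBBB
BBKKBBBBB
BBKKBBBBB
BBBBBBBBB
BBBBBBBBB
After op 6 fill(7,6,R) [74 cells changed]:
RRRRRRRRR
RYRRRRRRR
KRRRRRRRR
RRRRRRRRR
RRRRRRRRR
RRKKRRRRR
RRKKRRRRR
RRRRRRRRR
RRRRRRRRR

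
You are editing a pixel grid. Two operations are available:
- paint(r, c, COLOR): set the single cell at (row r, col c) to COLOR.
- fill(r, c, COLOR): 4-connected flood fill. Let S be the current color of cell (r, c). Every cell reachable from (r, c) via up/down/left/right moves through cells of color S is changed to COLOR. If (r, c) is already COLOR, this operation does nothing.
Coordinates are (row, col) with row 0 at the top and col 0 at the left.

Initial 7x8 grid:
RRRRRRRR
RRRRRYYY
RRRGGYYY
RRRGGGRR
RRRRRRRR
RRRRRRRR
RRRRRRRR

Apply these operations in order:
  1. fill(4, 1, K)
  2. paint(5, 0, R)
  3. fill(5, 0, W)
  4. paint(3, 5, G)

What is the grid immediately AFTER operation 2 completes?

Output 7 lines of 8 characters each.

Answer: KKKKKKKK
KKKKKYYY
KKKGGYYY
KKKGGGKK
KKKKKKKK
RKKKKKKK
KKKKKKKK

Derivation:
After op 1 fill(4,1,K) [45 cells changed]:
KKKKKKKK
KKKKKYYY
KKKGGYYY
KKKGGGKK
KKKKKKKK
KKKKKKKK
KKKKKKKK
After op 2 paint(5,0,R):
KKKKKKKK
KKKKKYYY
KKKGGYYY
KKKGGGKK
KKKKKKKK
RKKKKKKK
KKKKKKKK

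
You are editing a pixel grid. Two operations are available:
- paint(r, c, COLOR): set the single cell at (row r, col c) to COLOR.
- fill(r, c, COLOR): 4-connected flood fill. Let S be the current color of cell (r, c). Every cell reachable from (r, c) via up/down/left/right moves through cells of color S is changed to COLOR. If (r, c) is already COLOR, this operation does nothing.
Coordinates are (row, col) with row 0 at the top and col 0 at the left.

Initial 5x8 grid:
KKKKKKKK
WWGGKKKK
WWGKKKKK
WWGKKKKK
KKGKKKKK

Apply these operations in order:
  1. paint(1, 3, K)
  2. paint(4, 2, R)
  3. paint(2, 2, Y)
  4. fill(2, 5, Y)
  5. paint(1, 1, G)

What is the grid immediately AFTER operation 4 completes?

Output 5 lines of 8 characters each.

After op 1 paint(1,3,K):
KKKKKKKK
WWGKKKKK
WWGKKKKK
WWGKKKKK
KKGKKKKK
After op 2 paint(4,2,R):
KKKKKKKK
WWGKKKKK
WWGKKKKK
WWGKKKKK
KKRKKKKK
After op 3 paint(2,2,Y):
KKKKKKKK
WWGKKKKK
WWYKKKKK
WWGKKKKK
KKRKKKKK
After op 4 fill(2,5,Y) [28 cells changed]:
YYYYYYYY
WWGYYYYY
WWYYYYYY
WWGYYYYY
KKRYYYYY

Answer: YYYYYYYY
WWGYYYYY
WWYYYYYY
WWGYYYYY
KKRYYYYY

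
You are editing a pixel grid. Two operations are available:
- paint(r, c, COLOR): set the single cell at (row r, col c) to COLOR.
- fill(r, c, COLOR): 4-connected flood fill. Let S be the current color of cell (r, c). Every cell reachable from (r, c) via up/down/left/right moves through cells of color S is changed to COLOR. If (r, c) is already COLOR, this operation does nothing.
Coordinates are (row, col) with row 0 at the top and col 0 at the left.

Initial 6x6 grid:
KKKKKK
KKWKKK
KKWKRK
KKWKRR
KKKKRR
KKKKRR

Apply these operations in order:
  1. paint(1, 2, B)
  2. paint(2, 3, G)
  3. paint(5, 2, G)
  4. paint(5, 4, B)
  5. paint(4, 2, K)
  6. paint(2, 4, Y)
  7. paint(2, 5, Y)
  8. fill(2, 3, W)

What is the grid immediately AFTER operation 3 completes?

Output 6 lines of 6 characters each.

Answer: KKKKKK
KKBKKK
KKWGRK
KKWKRR
KKKKRR
KKGKRR

Derivation:
After op 1 paint(1,2,B):
KKKKKK
KKBKKK
KKWKRK
KKWKRR
KKKKRR
KKKKRR
After op 2 paint(2,3,G):
KKKKKK
KKBKKK
KKWGRK
KKWKRR
KKKKRR
KKKKRR
After op 3 paint(5,2,G):
KKKKKK
KKBKKK
KKWGRK
KKWKRR
KKKKRR
KKGKRR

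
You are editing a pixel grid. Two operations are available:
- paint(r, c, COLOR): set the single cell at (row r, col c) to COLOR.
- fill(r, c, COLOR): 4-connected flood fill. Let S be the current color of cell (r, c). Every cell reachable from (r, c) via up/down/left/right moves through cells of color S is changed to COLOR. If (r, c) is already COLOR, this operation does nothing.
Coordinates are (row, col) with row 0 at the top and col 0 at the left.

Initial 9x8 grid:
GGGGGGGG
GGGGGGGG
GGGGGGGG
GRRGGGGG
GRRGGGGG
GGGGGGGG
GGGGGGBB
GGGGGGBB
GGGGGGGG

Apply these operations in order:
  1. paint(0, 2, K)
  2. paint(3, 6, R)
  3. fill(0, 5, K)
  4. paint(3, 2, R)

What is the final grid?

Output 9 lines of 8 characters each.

After op 1 paint(0,2,K):
GGKGGGGG
GGGGGGGG
GGGGGGGG
GRRGGGGG
GRRGGGGG
GGGGGGGG
GGGGGGBB
GGGGGGBB
GGGGGGGG
After op 2 paint(3,6,R):
GGKGGGGG
GGGGGGGG
GGGGGGGG
GRRGGGRG
GRRGGGGG
GGGGGGGG
GGGGGGBB
GGGGGGBB
GGGGGGGG
After op 3 fill(0,5,K) [62 cells changed]:
KKKKKKKK
KKKKKKKK
KKKKKKKK
KRRKKKRK
KRRKKKKK
KKKKKKKK
KKKKKKBB
KKKKKKBB
KKKKKKKK
After op 4 paint(3,2,R):
KKKKKKKK
KKKKKKKK
KKKKKKKK
KRRKKKRK
KRRKKKKK
KKKKKKKK
KKKKKKBB
KKKKKKBB
KKKKKKKK

Answer: KKKKKKKK
KKKKKKKK
KKKKKKKK
KRRKKKRK
KRRKKKKK
KKKKKKKK
KKKKKKBB
KKKKKKBB
KKKKKKKK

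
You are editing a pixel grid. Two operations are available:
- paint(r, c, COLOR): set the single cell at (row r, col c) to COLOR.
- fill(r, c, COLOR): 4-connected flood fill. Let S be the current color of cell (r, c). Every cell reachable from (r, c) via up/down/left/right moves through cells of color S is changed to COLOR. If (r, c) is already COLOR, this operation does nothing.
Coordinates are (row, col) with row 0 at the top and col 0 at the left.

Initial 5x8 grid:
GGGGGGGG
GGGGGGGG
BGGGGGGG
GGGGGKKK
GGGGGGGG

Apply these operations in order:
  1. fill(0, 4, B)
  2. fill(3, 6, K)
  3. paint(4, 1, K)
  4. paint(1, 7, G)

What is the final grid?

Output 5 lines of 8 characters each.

Answer: BBBBBBBB
BBBBBBBG
BBBBBBBB
BBBBBKKK
BKBBBBBB

Derivation:
After op 1 fill(0,4,B) [36 cells changed]:
BBBBBBBB
BBBBBBBB
BBBBBBBB
BBBBBKKK
BBBBBBBB
After op 2 fill(3,6,K) [0 cells changed]:
BBBBBBBB
BBBBBBBB
BBBBBBBB
BBBBBKKK
BBBBBBBB
After op 3 paint(4,1,K):
BBBBBBBB
BBBBBBBB
BBBBBBBB
BBBBBKKK
BKBBBBBB
After op 4 paint(1,7,G):
BBBBBBBB
BBBBBBBG
BBBBBBBB
BBBBBKKK
BKBBBBBB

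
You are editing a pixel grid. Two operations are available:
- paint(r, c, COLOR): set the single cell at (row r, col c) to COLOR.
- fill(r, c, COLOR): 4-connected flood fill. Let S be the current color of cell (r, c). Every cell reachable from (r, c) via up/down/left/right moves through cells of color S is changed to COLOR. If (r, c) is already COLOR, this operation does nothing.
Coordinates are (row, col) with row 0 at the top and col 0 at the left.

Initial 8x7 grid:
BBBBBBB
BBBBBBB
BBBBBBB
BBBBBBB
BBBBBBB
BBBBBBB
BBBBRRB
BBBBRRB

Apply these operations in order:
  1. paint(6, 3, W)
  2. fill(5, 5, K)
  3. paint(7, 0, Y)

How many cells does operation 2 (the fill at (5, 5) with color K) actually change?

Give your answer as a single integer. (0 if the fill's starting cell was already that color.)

After op 1 paint(6,3,W):
BBBBBBB
BBBBBBB
BBBBBBB
BBBBBBB
BBBBBBB
BBBBBBB
BBBWRRB
BBBBRRB
After op 2 fill(5,5,K) [51 cells changed]:
KKKKKKK
KKKKKKK
KKKKKKK
KKKKKKK
KKKKKKK
KKKKKKK
KKKWRRK
KKKKRRK

Answer: 51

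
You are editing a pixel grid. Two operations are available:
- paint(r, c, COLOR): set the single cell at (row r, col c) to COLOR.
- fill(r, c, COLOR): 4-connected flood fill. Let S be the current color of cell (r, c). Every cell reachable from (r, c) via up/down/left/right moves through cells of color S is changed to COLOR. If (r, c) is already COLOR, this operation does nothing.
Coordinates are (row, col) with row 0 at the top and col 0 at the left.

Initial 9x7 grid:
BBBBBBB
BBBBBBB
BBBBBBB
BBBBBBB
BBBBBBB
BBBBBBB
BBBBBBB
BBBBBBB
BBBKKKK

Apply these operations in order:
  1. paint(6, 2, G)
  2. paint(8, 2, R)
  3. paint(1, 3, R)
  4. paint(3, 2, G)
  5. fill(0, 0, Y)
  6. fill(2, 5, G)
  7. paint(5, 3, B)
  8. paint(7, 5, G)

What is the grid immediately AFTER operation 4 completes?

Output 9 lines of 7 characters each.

After op 1 paint(6,2,G):
BBBBBBB
BBBBBBB
BBBBBBB
BBBBBBB
BBBBBBB
BBBBBBB
BBGBBBB
BBBBBBB
BBBKKKK
After op 2 paint(8,2,R):
BBBBBBB
BBBBBBB
BBBBBBB
BBBBBBB
BBBBBBB
BBBBBBB
BBGBBBB
BBBBBBB
BBRKKKK
After op 3 paint(1,3,R):
BBBBBBB
BBBRBBB
BBBBBBB
BBBBBBB
BBBBBBB
BBBBBBB
BBGBBBB
BBBBBBB
BBRKKKK
After op 4 paint(3,2,G):
BBBBBBB
BBBRBBB
BBBBBBB
BBGBBBB
BBBBBBB
BBBBBBB
BBGBBBB
BBBBBBB
BBRKKKK

Answer: BBBBBBB
BBBRBBB
BBBBBBB
BBGBBBB
BBBBBBB
BBBBBBB
BBGBBBB
BBBBBBB
BBRKKKK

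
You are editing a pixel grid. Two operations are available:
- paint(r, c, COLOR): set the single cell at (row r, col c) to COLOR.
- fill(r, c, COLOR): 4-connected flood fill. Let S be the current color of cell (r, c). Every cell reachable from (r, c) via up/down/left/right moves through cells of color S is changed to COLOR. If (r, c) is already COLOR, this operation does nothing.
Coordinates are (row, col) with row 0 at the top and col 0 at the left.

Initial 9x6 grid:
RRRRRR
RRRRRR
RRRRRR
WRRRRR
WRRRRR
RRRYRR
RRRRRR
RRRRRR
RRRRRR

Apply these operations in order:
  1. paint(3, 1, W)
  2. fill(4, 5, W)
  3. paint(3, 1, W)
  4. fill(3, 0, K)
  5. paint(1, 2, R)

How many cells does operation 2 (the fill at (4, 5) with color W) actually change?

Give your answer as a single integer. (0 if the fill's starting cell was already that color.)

After op 1 paint(3,1,W):
RRRRRR
RRRRRR
RRRRRR
WWRRRR
WRRRRR
RRRYRR
RRRRRR
RRRRRR
RRRRRR
After op 2 fill(4,5,W) [50 cells changed]:
WWWWWW
WWWWWW
WWWWWW
WWWWWW
WWWWWW
WWWYWW
WWWWWW
WWWWWW
WWWWWW

Answer: 50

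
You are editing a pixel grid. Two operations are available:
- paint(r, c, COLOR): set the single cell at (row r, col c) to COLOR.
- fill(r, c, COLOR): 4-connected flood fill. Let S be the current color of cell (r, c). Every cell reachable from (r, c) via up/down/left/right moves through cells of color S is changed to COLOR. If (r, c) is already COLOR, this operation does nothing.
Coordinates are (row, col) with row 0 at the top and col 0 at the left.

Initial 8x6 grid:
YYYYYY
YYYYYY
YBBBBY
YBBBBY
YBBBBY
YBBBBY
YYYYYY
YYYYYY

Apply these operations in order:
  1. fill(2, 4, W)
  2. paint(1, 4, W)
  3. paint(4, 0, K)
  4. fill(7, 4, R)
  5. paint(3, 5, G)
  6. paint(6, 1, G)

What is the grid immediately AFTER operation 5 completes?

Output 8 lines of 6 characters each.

After op 1 fill(2,4,W) [16 cells changed]:
YYYYYY
YYYYYY
YWWWWY
YWWWWY
YWWWWY
YWWWWY
YYYYYY
YYYYYY
After op 2 paint(1,4,W):
YYYYYY
YYYYWY
YWWWWY
YWWWWY
YWWWWY
YWWWWY
YYYYYY
YYYYYY
After op 3 paint(4,0,K):
YYYYYY
YYYYWY
YWWWWY
YWWWWY
KWWWWY
YWWWWY
YYYYYY
YYYYYY
After op 4 fill(7,4,R) [30 cells changed]:
RRRRRR
RRRRWR
RWWWWR
RWWWWR
KWWWWR
RWWWWR
RRRRRR
RRRRRR
After op 5 paint(3,5,G):
RRRRRR
RRRRWR
RWWWWR
RWWWWG
KWWWWR
RWWWWR
RRRRRR
RRRRRR

Answer: RRRRRR
RRRRWR
RWWWWR
RWWWWG
KWWWWR
RWWWWR
RRRRRR
RRRRRR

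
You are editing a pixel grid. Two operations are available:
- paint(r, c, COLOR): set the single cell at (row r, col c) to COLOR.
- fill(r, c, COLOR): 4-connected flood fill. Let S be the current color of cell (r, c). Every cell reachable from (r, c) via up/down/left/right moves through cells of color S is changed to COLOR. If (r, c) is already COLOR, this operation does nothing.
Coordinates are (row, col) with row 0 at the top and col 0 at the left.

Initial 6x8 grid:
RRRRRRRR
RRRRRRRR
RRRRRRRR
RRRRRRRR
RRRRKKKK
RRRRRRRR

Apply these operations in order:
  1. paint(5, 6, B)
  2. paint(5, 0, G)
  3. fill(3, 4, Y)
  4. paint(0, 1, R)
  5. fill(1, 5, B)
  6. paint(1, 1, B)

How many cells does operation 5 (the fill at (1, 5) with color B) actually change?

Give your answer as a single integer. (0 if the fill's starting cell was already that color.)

After op 1 paint(5,6,B):
RRRRRRRR
RRRRRRRR
RRRRRRRR
RRRRRRRR
RRRRKKKK
RRRRRRBR
After op 2 paint(5,0,G):
RRRRRRRR
RRRRRRRR
RRRRRRRR
RRRRRRRR
RRRRKKKK
GRRRRRBR
After op 3 fill(3,4,Y) [41 cells changed]:
YYYYYYYY
YYYYYYYY
YYYYYYYY
YYYYYYYY
YYYYKKKK
GYYYYYBR
After op 4 paint(0,1,R):
YRYYYYYY
YYYYYYYY
YYYYYYYY
YYYYYYYY
YYYYKKKK
GYYYYYBR
After op 5 fill(1,5,B) [40 cells changed]:
BRBBBBBB
BBBBBBBB
BBBBBBBB
BBBBBBBB
BBBBKKKK
GBBBBBBR

Answer: 40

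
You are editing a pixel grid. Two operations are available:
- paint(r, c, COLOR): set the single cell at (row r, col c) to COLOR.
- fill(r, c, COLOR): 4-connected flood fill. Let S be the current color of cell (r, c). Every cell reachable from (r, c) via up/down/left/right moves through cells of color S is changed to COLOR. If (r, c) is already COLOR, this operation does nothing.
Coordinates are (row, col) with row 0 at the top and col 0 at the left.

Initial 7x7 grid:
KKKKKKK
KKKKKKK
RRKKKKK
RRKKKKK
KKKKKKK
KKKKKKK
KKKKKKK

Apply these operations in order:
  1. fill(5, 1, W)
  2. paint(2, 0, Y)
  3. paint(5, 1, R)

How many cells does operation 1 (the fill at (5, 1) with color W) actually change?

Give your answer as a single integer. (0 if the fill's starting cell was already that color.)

After op 1 fill(5,1,W) [45 cells changed]:
WWWWWWW
WWWWWWW
RRWWWWW
RRWWWWW
WWWWWWW
WWWWWWW
WWWWWWW

Answer: 45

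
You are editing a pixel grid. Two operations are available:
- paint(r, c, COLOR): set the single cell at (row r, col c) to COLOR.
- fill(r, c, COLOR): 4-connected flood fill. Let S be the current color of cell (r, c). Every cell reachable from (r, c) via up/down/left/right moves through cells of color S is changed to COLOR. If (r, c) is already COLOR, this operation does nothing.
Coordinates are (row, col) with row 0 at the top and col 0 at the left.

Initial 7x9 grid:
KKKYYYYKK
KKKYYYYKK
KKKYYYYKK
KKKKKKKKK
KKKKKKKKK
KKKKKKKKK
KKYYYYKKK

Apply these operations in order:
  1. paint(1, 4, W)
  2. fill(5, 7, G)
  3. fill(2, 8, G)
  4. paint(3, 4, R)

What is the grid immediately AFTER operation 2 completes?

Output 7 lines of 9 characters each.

After op 1 paint(1,4,W):
KKKYYYYKK
KKKYWYYKK
KKKYYYYKK
KKKKKKKKK
KKKKKKKKK
KKKKKKKKK
KKYYYYKKK
After op 2 fill(5,7,G) [47 cells changed]:
GGGYYYYGG
GGGYWYYGG
GGGYYYYGG
GGGGGGGGG
GGGGGGGGG
GGGGGGGGG
GGYYYYGGG

Answer: GGGYYYYGG
GGGYWYYGG
GGGYYYYGG
GGGGGGGGG
GGGGGGGGG
GGGGGGGGG
GGYYYYGGG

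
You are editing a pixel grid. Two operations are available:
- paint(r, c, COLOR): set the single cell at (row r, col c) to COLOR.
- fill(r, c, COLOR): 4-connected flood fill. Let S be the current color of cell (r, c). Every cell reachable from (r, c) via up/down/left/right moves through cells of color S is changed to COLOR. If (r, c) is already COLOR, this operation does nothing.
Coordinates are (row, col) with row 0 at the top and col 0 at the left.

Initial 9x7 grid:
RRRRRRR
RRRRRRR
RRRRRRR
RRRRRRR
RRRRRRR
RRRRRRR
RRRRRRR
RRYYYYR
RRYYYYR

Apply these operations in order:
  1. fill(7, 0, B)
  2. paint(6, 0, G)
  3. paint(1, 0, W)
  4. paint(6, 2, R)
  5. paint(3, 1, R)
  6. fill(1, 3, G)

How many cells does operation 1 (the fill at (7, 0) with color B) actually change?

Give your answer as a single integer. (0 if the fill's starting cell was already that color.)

Answer: 55

Derivation:
After op 1 fill(7,0,B) [55 cells changed]:
BBBBBBB
BBBBBBB
BBBBBBB
BBBBBBB
BBBBBBB
BBBBBBB
BBBBBBB
BBYYYYB
BBYYYYB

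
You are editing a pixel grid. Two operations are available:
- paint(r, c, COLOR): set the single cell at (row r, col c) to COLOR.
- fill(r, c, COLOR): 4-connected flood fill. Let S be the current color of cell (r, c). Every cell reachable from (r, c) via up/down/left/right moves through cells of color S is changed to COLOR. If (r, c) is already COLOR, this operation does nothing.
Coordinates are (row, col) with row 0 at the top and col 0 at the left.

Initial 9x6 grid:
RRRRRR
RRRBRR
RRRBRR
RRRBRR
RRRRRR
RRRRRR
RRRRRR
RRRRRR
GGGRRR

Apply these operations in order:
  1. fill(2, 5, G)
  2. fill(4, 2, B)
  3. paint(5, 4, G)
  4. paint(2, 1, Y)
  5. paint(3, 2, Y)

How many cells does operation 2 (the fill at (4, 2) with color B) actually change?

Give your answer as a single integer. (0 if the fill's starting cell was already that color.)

After op 1 fill(2,5,G) [48 cells changed]:
GGGGGG
GGGBGG
GGGBGG
GGGBGG
GGGGGG
GGGGGG
GGGGGG
GGGGGG
GGGGGG
After op 2 fill(4,2,B) [51 cells changed]:
BBBBBB
BBBBBB
BBBBBB
BBBBBB
BBBBBB
BBBBBB
BBBBBB
BBBBBB
BBBBBB

Answer: 51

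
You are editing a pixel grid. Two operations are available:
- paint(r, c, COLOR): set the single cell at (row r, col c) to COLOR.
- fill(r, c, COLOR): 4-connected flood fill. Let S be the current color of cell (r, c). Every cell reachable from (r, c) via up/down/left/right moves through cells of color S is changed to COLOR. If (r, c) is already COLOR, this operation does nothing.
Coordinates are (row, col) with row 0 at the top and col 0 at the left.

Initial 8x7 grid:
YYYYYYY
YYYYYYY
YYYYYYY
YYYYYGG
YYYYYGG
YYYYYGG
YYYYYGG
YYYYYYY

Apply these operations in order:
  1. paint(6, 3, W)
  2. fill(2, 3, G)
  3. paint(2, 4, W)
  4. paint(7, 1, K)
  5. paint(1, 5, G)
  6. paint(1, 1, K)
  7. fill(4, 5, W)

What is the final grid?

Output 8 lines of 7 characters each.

After op 1 paint(6,3,W):
YYYYYYY
YYYYYYY
YYYYYYY
YYYYYGG
YYYYYGG
YYYYYGG
YYYWYGG
YYYYYYY
After op 2 fill(2,3,G) [47 cells changed]:
GGGGGGG
GGGGGGG
GGGGGGG
GGGGGGG
GGGGGGG
GGGGGGG
GGGWGGG
GGGGGGG
After op 3 paint(2,4,W):
GGGGGGG
GGGGGGG
GGGGWGG
GGGGGGG
GGGGGGG
GGGGGGG
GGGWGGG
GGGGGGG
After op 4 paint(7,1,K):
GGGGGGG
GGGGGGG
GGGGWGG
GGGGGGG
GGGGGGG
GGGGGGG
GGGWGGG
GKGGGGG
After op 5 paint(1,5,G):
GGGGGGG
GGGGGGG
GGGGWGG
GGGGGGG
GGGGGGG
GGGGGGG
GGGWGGG
GKGGGGG
After op 6 paint(1,1,K):
GGGGGGG
GKGGGGG
GGGGWGG
GGGGGGG
GGGGGGG
GGGGGGG
GGGWGGG
GKGGGGG
After op 7 fill(4,5,W) [52 cells changed]:
WWWWWWW
WKWWWWW
WWWWWWW
WWWWWWW
WWWWWWW
WWWWWWW
WWWWWWW
WKWWWWW

Answer: WWWWWWW
WKWWWWW
WWWWWWW
WWWWWWW
WWWWWWW
WWWWWWW
WWWWWWW
WKWWWWW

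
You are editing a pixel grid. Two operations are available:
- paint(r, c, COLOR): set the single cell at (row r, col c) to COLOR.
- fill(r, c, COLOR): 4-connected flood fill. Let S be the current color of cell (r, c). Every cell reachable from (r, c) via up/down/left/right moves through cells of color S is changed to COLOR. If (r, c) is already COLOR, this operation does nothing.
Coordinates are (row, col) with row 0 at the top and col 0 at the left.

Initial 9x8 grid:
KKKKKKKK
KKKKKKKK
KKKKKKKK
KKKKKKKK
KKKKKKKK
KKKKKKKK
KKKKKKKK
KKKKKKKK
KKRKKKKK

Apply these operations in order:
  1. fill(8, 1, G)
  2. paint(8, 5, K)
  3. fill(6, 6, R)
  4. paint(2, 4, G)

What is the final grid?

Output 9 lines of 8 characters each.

After op 1 fill(8,1,G) [71 cells changed]:
GGGGGGGG
GGGGGGGG
GGGGGGGG
GGGGGGGG
GGGGGGGG
GGGGGGGG
GGGGGGGG
GGGGGGGG
GGRGGGGG
After op 2 paint(8,5,K):
GGGGGGGG
GGGGGGGG
GGGGGGGG
GGGGGGGG
GGGGGGGG
GGGGGGGG
GGGGGGGG
GGGGGGGG
GGRGGKGG
After op 3 fill(6,6,R) [70 cells changed]:
RRRRRRRR
RRRRRRRR
RRRRRRRR
RRRRRRRR
RRRRRRRR
RRRRRRRR
RRRRRRRR
RRRRRRRR
RRRRRKRR
After op 4 paint(2,4,G):
RRRRRRRR
RRRRRRRR
RRRRGRRR
RRRRRRRR
RRRRRRRR
RRRRRRRR
RRRRRRRR
RRRRRRRR
RRRRRKRR

Answer: RRRRRRRR
RRRRRRRR
RRRRGRRR
RRRRRRRR
RRRRRRRR
RRRRRRRR
RRRRRRRR
RRRRRRRR
RRRRRKRR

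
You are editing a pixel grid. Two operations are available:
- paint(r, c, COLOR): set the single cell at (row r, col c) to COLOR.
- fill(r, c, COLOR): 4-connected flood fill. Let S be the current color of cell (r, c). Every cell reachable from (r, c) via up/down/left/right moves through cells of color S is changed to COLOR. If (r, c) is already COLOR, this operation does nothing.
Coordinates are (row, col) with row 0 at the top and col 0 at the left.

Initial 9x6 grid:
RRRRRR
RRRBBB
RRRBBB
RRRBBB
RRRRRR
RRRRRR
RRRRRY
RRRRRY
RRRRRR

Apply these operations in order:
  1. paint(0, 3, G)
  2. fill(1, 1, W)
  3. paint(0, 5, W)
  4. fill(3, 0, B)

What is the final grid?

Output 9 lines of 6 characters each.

Answer: BBBGRW
BBBBBB
BBBBBB
BBBBBB
BBBBBB
BBBBBB
BBBBBY
BBBBBY
BBBBBB

Derivation:
After op 1 paint(0,3,G):
RRRGRR
RRRBBB
RRRBBB
RRRBBB
RRRRRR
RRRRRR
RRRRRY
RRRRRY
RRRRRR
After op 2 fill(1,1,W) [40 cells changed]:
WWWGRR
WWWBBB
WWWBBB
WWWBBB
WWWWWW
WWWWWW
WWWWWY
WWWWWY
WWWWWW
After op 3 paint(0,5,W):
WWWGRW
WWWBBB
WWWBBB
WWWBBB
WWWWWW
WWWWWW
WWWWWY
WWWWWY
WWWWWW
After op 4 fill(3,0,B) [40 cells changed]:
BBBGRW
BBBBBB
BBBBBB
BBBBBB
BBBBBB
BBBBBB
BBBBBY
BBBBBY
BBBBBB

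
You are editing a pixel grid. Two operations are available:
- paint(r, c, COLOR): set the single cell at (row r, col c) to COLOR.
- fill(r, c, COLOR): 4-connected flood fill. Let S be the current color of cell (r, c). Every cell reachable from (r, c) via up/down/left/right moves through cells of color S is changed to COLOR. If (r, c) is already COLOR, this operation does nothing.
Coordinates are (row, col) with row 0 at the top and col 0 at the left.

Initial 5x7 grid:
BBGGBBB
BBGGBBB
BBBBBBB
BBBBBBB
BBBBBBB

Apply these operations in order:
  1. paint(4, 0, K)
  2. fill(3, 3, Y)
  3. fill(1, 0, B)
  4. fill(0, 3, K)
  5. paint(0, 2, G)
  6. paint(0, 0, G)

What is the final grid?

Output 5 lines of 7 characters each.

After op 1 paint(4,0,K):
BBGGBBB
BBGGBBB
BBBBBBB
BBBBBBB
KBBBBBB
After op 2 fill(3,3,Y) [30 cells changed]:
YYGGYYY
YYGGYYY
YYYYYYY
YYYYYYY
KYYYYYY
After op 3 fill(1,0,B) [30 cells changed]:
BBGGBBB
BBGGBBB
BBBBBBB
BBBBBBB
KBBBBBB
After op 4 fill(0,3,K) [4 cells changed]:
BBKKBBB
BBKKBBB
BBBBBBB
BBBBBBB
KBBBBBB
After op 5 paint(0,2,G):
BBGKBBB
BBKKBBB
BBBBBBB
BBBBBBB
KBBBBBB
After op 6 paint(0,0,G):
GBGKBBB
BBKKBBB
BBBBBBB
BBBBBBB
KBBBBBB

Answer: GBGKBBB
BBKKBBB
BBBBBBB
BBBBBBB
KBBBBBB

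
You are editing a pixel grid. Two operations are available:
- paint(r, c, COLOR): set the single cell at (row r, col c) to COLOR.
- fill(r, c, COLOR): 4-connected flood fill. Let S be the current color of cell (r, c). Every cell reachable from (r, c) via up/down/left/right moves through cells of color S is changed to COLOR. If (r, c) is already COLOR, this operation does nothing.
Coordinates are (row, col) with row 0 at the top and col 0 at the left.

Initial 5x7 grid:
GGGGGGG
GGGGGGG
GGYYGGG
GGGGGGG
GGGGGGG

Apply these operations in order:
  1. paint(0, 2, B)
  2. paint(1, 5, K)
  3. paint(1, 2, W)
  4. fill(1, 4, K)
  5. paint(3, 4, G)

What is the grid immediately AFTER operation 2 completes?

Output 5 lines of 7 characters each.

After op 1 paint(0,2,B):
GGBGGGG
GGGGGGG
GGYYGGG
GGGGGGG
GGGGGGG
After op 2 paint(1,5,K):
GGBGGGG
GGGGGKG
GGYYGGG
GGGGGGG
GGGGGGG

Answer: GGBGGGG
GGGGGKG
GGYYGGG
GGGGGGG
GGGGGGG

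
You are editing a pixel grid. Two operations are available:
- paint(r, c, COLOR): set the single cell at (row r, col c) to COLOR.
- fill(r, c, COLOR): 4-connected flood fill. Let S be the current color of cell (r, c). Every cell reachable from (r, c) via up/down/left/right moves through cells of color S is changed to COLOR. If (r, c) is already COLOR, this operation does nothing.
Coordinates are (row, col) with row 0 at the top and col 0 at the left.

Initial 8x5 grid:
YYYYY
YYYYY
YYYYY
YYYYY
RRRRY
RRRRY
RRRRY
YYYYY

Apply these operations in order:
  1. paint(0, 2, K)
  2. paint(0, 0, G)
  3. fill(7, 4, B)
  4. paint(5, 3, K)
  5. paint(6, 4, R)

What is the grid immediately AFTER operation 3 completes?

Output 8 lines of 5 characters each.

After op 1 paint(0,2,K):
YYKYY
YYYYY
YYYYY
YYYYY
RRRRY
RRRRY
RRRRY
YYYYY
After op 2 paint(0,0,G):
GYKYY
YYYYY
YYYYY
YYYYY
RRRRY
RRRRY
RRRRY
YYYYY
After op 3 fill(7,4,B) [26 cells changed]:
GBKBB
BBBBB
BBBBB
BBBBB
RRRRB
RRRRB
RRRRB
BBBBB

Answer: GBKBB
BBBBB
BBBBB
BBBBB
RRRRB
RRRRB
RRRRB
BBBBB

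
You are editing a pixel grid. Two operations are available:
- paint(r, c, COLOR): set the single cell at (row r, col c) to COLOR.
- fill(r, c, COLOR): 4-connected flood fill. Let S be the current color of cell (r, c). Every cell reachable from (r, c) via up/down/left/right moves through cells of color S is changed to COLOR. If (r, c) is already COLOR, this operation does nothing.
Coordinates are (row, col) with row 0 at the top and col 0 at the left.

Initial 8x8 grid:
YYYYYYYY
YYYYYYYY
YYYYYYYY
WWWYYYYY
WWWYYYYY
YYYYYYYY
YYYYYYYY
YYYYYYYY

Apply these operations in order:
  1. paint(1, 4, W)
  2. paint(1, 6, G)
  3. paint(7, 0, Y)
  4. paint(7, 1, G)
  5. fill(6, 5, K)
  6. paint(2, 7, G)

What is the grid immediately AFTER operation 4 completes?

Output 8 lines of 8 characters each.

Answer: YYYYYYYY
YYYYWYGY
YYYYYYYY
WWWYYYYY
WWWYYYYY
YYYYYYYY
YYYYYYYY
YGYYYYYY

Derivation:
After op 1 paint(1,4,W):
YYYYYYYY
YYYYWYYY
YYYYYYYY
WWWYYYYY
WWWYYYYY
YYYYYYYY
YYYYYYYY
YYYYYYYY
After op 2 paint(1,6,G):
YYYYYYYY
YYYYWYGY
YYYYYYYY
WWWYYYYY
WWWYYYYY
YYYYYYYY
YYYYYYYY
YYYYYYYY
After op 3 paint(7,0,Y):
YYYYYYYY
YYYYWYGY
YYYYYYYY
WWWYYYYY
WWWYYYYY
YYYYYYYY
YYYYYYYY
YYYYYYYY
After op 4 paint(7,1,G):
YYYYYYYY
YYYYWYGY
YYYYYYYY
WWWYYYYY
WWWYYYYY
YYYYYYYY
YYYYYYYY
YGYYYYYY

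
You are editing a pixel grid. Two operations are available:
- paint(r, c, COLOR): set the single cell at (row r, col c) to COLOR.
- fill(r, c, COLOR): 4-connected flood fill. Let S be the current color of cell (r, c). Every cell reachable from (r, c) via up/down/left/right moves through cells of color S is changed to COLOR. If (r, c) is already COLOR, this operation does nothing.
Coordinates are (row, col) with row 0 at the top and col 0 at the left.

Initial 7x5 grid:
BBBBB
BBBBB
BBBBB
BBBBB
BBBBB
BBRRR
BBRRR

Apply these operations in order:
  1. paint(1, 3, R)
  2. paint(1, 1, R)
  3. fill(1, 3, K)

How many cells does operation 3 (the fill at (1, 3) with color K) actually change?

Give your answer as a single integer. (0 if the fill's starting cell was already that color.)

After op 1 paint(1,3,R):
BBBBB
BBBRB
BBBBB
BBBBB
BBBBB
BBRRR
BBRRR
After op 2 paint(1,1,R):
BBBBB
BRBRB
BBBBB
BBBBB
BBBBB
BBRRR
BBRRR
After op 3 fill(1,3,K) [1 cells changed]:
BBBBB
BRBKB
BBBBB
BBBBB
BBBBB
BBRRR
BBRRR

Answer: 1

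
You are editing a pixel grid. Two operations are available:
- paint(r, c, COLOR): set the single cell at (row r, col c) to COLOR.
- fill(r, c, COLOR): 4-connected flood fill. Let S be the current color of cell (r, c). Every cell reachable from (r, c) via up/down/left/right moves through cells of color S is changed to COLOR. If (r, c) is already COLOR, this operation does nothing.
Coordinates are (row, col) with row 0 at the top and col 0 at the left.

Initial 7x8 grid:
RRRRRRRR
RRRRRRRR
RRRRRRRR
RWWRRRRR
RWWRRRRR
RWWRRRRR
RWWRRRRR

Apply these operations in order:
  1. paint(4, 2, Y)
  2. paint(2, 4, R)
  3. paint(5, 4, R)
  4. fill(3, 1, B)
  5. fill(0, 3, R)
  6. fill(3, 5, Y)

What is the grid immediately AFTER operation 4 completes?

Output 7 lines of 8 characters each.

Answer: RRRRRRRR
RRRRRRRR
RRRRRRRR
RBBRRRRR
RBYRRRRR
RBBRRRRR
RBBRRRRR

Derivation:
After op 1 paint(4,2,Y):
RRRRRRRR
RRRRRRRR
RRRRRRRR
RWWRRRRR
RWYRRRRR
RWWRRRRR
RWWRRRRR
After op 2 paint(2,4,R):
RRRRRRRR
RRRRRRRR
RRRRRRRR
RWWRRRRR
RWYRRRRR
RWWRRRRR
RWWRRRRR
After op 3 paint(5,4,R):
RRRRRRRR
RRRRRRRR
RRRRRRRR
RWWRRRRR
RWYRRRRR
RWWRRRRR
RWWRRRRR
After op 4 fill(3,1,B) [7 cells changed]:
RRRRRRRR
RRRRRRRR
RRRRRRRR
RBBRRRRR
RBYRRRRR
RBBRRRRR
RBBRRRRR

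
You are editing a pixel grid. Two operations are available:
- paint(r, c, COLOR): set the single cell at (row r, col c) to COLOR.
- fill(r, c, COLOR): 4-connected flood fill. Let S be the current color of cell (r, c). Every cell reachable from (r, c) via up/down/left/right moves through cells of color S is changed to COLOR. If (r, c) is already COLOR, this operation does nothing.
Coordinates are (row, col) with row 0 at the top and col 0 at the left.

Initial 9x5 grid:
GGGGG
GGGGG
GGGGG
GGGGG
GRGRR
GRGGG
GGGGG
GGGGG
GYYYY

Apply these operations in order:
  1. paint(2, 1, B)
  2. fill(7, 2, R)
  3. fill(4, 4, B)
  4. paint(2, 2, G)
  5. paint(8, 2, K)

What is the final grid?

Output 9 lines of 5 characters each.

After op 1 paint(2,1,B):
GGGGG
GGGGG
GBGGG
GGGGG
GRGRR
GRGGG
GGGGG
GGGGG
GYYYY
After op 2 fill(7,2,R) [36 cells changed]:
RRRRR
RRRRR
RBRRR
RRRRR
RRRRR
RRRRR
RRRRR
RRRRR
RYYYY
After op 3 fill(4,4,B) [40 cells changed]:
BBBBB
BBBBB
BBBBB
BBBBB
BBBBB
BBBBB
BBBBB
BBBBB
BYYYY
After op 4 paint(2,2,G):
BBBBB
BBBBB
BBGBB
BBBBB
BBBBB
BBBBB
BBBBB
BBBBB
BYYYY
After op 5 paint(8,2,K):
BBBBB
BBBBB
BBGBB
BBBBB
BBBBB
BBBBB
BBBBB
BBBBB
BYKYY

Answer: BBBBB
BBBBB
BBGBB
BBBBB
BBBBB
BBBBB
BBBBB
BBBBB
BYKYY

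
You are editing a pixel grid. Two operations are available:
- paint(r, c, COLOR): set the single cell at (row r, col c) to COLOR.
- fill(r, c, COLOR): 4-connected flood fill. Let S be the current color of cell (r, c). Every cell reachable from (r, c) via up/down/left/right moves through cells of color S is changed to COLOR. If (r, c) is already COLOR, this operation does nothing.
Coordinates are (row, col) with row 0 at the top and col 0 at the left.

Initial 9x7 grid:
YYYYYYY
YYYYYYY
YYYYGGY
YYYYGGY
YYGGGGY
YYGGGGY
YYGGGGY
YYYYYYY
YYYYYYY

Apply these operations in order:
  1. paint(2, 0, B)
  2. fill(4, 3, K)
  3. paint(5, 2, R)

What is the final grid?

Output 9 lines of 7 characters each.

Answer: YYYYYYY
YYYYYYY
BYYYKKY
YYYYKKY
YYKKKKY
YYRKKKY
YYKKKKY
YYYYYYY
YYYYYYY

Derivation:
After op 1 paint(2,0,B):
YYYYYYY
YYYYYYY
BYYYGGY
YYYYGGY
YYGGGGY
YYGGGGY
YYGGGGY
YYYYYYY
YYYYYYY
After op 2 fill(4,3,K) [16 cells changed]:
YYYYYYY
YYYYYYY
BYYYKKY
YYYYKKY
YYKKKKY
YYKKKKY
YYKKKKY
YYYYYYY
YYYYYYY
After op 3 paint(5,2,R):
YYYYYYY
YYYYYYY
BYYYKKY
YYYYKKY
YYKKKKY
YYRKKKY
YYKKKKY
YYYYYYY
YYYYYYY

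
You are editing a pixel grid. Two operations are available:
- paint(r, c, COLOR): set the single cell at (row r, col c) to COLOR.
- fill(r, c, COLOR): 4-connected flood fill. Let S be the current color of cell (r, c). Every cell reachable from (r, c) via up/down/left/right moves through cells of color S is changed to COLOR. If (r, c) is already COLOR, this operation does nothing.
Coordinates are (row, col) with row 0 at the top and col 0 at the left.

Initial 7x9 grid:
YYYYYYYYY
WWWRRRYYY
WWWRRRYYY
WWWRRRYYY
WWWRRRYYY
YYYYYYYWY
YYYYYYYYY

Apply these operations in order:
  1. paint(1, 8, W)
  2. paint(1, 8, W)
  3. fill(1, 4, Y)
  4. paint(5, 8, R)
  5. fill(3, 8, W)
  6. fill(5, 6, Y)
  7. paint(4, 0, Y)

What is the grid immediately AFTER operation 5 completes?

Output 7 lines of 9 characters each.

After op 1 paint(1,8,W):
YYYYYYYYY
WWWRRRYYW
WWWRRRYYY
WWWRRRYYY
WWWRRRYYY
YYYYYYYWY
YYYYYYYYY
After op 2 paint(1,8,W):
YYYYYYYYY
WWWRRRYYW
WWWRRRYYY
WWWRRRYYY
WWWRRRYYY
YYYYYYYWY
YYYYYYYYY
After op 3 fill(1,4,Y) [12 cells changed]:
YYYYYYYYY
WWWYYYYYW
WWWYYYYYY
WWWYYYYYY
WWWYYYYYY
YYYYYYYWY
YYYYYYYYY
After op 4 paint(5,8,R):
YYYYYYYYY
WWWYYYYYW
WWWYYYYYY
WWWYYYYYY
WWWYYYYYY
YYYYYYYWR
YYYYYYYYY
After op 5 fill(3,8,W) [48 cells changed]:
WWWWWWWWW
WWWWWWWWW
WWWWWWWWW
WWWWWWWWW
WWWWWWWWW
WWWWWWWWR
WWWWWWWWW

Answer: WWWWWWWWW
WWWWWWWWW
WWWWWWWWW
WWWWWWWWW
WWWWWWWWW
WWWWWWWWR
WWWWWWWWW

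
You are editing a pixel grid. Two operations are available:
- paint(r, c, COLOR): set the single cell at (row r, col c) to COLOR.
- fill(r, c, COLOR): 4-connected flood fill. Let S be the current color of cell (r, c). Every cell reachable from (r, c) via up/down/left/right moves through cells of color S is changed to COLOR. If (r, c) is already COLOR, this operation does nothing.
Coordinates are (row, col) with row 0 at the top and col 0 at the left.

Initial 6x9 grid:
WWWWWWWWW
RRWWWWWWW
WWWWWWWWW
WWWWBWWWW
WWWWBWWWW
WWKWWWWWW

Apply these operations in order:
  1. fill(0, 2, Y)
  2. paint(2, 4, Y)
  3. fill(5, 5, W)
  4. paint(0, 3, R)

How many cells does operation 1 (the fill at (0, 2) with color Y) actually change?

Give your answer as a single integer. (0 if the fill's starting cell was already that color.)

After op 1 fill(0,2,Y) [49 cells changed]:
YYYYYYYYY
RRYYYYYYY
YYYYYYYYY
YYYYBYYYY
YYYYBYYYY
YYKYYYYYY

Answer: 49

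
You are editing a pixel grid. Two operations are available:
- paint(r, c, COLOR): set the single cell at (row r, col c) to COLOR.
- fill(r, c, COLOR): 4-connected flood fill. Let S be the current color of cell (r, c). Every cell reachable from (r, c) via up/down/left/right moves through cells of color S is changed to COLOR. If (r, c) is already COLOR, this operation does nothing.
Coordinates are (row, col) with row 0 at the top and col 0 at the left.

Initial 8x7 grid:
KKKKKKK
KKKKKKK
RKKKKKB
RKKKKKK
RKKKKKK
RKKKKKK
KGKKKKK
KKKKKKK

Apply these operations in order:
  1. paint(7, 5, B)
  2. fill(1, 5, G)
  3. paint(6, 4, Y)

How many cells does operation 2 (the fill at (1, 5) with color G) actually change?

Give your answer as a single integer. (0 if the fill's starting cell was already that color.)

Answer: 49

Derivation:
After op 1 paint(7,5,B):
KKKKKKK
KKKKKKK
RKKKKKB
RKKKKKK
RKKKKKK
RKKKKKK
KGKKKKK
KKKKKBK
After op 2 fill(1,5,G) [49 cells changed]:
GGGGGGG
GGGGGGG
RGGGGGB
RGGGGGG
RGGGGGG
RGGGGGG
GGGGGGG
GGGGGBG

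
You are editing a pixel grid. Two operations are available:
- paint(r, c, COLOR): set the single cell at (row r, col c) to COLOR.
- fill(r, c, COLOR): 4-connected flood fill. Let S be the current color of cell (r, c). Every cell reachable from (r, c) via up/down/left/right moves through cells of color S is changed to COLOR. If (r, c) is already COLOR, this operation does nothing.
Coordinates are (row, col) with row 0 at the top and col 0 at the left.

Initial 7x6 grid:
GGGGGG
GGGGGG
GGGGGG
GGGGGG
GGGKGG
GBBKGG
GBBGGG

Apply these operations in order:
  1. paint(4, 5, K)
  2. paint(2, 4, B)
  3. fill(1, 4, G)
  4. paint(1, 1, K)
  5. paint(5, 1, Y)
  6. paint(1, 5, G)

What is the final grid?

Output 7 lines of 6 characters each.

Answer: GGGGGG
GKGGGG
GGGGBG
GGGGGG
GGGKGK
GYBKGG
GBBGGG

Derivation:
After op 1 paint(4,5,K):
GGGGGG
GGGGGG
GGGGGG
GGGGGG
GGGKGK
GBBKGG
GBBGGG
After op 2 paint(2,4,B):
GGGGGG
GGGGGG
GGGGBG
GGGGGG
GGGKGK
GBBKGG
GBBGGG
After op 3 fill(1,4,G) [0 cells changed]:
GGGGGG
GGGGGG
GGGGBG
GGGGGG
GGGKGK
GBBKGG
GBBGGG
After op 4 paint(1,1,K):
GGGGGG
GKGGGG
GGGGBG
GGGGGG
GGGKGK
GBBKGG
GBBGGG
After op 5 paint(5,1,Y):
GGGGGG
GKGGGG
GGGGBG
GGGGGG
GGGKGK
GYBKGG
GBBGGG
After op 6 paint(1,5,G):
GGGGGG
GKGGGG
GGGGBG
GGGGGG
GGGKGK
GYBKGG
GBBGGG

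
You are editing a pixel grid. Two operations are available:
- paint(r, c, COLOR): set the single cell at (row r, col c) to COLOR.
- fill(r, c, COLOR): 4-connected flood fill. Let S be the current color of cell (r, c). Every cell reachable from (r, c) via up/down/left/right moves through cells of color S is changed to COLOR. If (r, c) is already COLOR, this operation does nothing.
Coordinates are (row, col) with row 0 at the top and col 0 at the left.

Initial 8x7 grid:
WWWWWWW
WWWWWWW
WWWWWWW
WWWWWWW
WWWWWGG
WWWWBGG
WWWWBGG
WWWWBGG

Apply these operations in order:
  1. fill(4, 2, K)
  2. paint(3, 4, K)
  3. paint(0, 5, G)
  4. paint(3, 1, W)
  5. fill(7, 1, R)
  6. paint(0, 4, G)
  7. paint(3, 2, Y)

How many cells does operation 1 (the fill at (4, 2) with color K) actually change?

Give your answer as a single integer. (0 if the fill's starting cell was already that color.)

After op 1 fill(4,2,K) [45 cells changed]:
KKKKKKK
KKKKKKK
KKKKKKK
KKKKKKK
KKKKKGG
KKKKBGG
KKKKBGG
KKKKBGG

Answer: 45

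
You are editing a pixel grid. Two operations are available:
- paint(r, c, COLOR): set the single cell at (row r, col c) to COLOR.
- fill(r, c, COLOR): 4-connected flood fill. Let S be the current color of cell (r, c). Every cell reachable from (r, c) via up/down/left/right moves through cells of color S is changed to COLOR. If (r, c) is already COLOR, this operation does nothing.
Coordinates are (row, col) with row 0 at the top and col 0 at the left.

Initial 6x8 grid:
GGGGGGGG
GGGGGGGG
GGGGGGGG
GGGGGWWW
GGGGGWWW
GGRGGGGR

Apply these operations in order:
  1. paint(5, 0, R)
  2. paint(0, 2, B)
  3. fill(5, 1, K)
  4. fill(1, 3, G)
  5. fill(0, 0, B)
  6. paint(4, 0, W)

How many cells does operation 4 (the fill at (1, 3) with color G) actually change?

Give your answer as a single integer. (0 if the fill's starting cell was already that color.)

Answer: 38

Derivation:
After op 1 paint(5,0,R):
GGGGGGGG
GGGGGGGG
GGGGGGGG
GGGGGWWW
GGGGGWWW
RGRGGGGR
After op 2 paint(0,2,B):
GGBGGGGG
GGGGGGGG
GGGGGGGG
GGGGGWWW
GGGGGWWW
RGRGGGGR
After op 3 fill(5,1,K) [38 cells changed]:
KKBKKKKK
KKKKKKKK
KKKKKKKK
KKKKKWWW
KKKKKWWW
RKRKKKKR
After op 4 fill(1,3,G) [38 cells changed]:
GGBGGGGG
GGGGGGGG
GGGGGGGG
GGGGGWWW
GGGGGWWW
RGRGGGGR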